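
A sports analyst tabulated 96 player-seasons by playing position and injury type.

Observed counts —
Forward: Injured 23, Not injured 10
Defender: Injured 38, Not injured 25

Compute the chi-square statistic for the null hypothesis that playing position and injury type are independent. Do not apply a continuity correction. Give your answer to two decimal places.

0.82

Row totals: 33, 63. Column totals: 61, 35. Grand total N = 96.
Expected counts (row total × column total / N):
  Forward, Injured: 33×61/96 = 20.969
  Forward, Not injured: 33×35/96 = 12.031
  Defender, Injured: 63×61/96 = 40.031
  Defender, Not injured: 63×35/96 = 22.969
Contributions (O − E)²/E:
  (23 − 20.969)²/20.969 = 0.1967
  (10 − 12.031)²/12.031 = 0.3429
  (38 − 40.031)²/40.031 = 0.1030
  (25 − 22.969)²/22.969 = 0.1796
χ² = 0.1967 + 0.3429 + 0.1030 + 0.1796 = 0.82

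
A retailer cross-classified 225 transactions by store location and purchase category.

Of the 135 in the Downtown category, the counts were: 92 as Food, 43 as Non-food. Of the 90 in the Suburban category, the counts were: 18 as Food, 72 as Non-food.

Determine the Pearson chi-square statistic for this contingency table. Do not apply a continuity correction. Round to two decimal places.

Row totals: 135, 90. Column totals: 110, 115. Grand total N = 225.
Expected counts (row total × column total / N):
  Downtown, Food: 135×110/225 = 66.000
  Downtown, Non-food: 135×115/225 = 69.000
  Suburban, Food: 90×110/225 = 44.000
  Suburban, Non-food: 90×115/225 = 46.000
Contributions (O − E)²/E:
  (92 − 66.000)²/66.000 = 10.2424
  (43 − 69.000)²/69.000 = 9.7971
  (18 − 44.000)²/44.000 = 15.3636
  (72 − 46.000)²/46.000 = 14.6957
χ² = 10.2424 + 9.7971 + 15.3636 + 14.6957 = 50.10

50.10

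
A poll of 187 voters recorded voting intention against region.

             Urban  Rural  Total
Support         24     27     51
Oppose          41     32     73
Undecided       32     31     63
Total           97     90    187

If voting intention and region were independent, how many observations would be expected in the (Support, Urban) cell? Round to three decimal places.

Row total (Support) = 51; column total (Urban) = 97; grand total N = 187.
Expected count = (row total × column total) / N = 51 × 97 / 187 = 26.455.

26.455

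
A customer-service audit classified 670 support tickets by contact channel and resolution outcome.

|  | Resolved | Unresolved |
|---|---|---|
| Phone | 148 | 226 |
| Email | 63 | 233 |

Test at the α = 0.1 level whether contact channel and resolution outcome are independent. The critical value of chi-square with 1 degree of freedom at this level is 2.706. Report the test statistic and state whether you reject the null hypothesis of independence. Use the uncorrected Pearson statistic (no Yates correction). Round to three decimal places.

Row totals: 374, 296. Column totals: 211, 459. Grand total N = 670.
Expected counts (row total × column total / N):
  Phone, Resolved: 374×211/670 = 117.7821
  Phone, Unresolved: 374×459/670 = 256.2179
  Email, Resolved: 296×211/670 = 93.2179
  Email, Unresolved: 296×459/670 = 202.7821
Contributions (O − E)²/E:
  (148 − 117.7821)²/117.7821 = 7.7526
  (226 − 256.2179)²/256.2179 = 3.5638
  (63 − 93.2179)²/93.2179 = 9.7956
  (233 − 202.7821)²/202.7821 = 4.5030
χ² = 7.7526 + 3.5638 + 9.7956 + 4.5030 = 25.615
df = (2−1)(2−1) = 1. Since 25.615 > 2.706, reject the null hypothesis of independence at α = 0.1.

25.615; reject H₀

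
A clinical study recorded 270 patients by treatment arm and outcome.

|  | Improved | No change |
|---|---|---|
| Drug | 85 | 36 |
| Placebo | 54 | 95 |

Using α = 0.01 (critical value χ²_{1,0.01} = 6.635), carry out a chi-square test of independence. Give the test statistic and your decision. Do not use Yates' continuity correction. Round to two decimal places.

30.91; reject H₀

Row totals: 121, 149. Column totals: 139, 131. Grand total N = 270.
Expected counts (row total × column total / N):
  Drug, Improved: 121×139/270 = 62.293
  Drug, No change: 121×131/270 = 58.707
  Placebo, Improved: 149×139/270 = 76.707
  Placebo, No change: 149×131/270 = 72.293
Contributions (O − E)²/E:
  (85 − 62.293)²/62.293 = 8.2771
  (36 − 58.707)²/58.707 = 8.7827
  (54 − 76.707)²/76.707 = 6.7218
  (95 − 72.293)²/72.293 = 7.1322
χ² = 8.2771 + 8.7827 + 6.7218 + 7.1322 = 30.91
df = (2−1)(2−1) = 1. Since 30.91 > 6.635, reject the null hypothesis of independence at α = 0.01.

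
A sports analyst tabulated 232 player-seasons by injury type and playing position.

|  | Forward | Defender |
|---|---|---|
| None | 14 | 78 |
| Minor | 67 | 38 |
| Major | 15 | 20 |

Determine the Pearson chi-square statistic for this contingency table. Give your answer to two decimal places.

Row totals: 92, 105, 35. Column totals: 96, 136. Grand total N = 232.
Expected counts (row total × column total / N):
  None, Forward: 92×96/232 = 38.069
  None, Defender: 92×136/232 = 53.931
  Minor, Forward: 105×96/232 = 43.448
  Minor, Defender: 105×136/232 = 61.552
  Major, Forward: 35×96/232 = 14.483
  Major, Defender: 35×136/232 = 20.517
Contributions (O − E)²/E:
  (14 − 38.069)²/38.069 = 15.2175
  (78 − 53.931)²/53.931 = 10.7418
  (67 − 43.448)²/43.448 = 12.7669
  (38 − 61.552)²/61.552 = 9.0118
  (15 − 14.483)²/14.483 = 0.0185
  (20 − 20.517)²/20.517 = 0.0130
χ² = 15.2175 + 10.7418 + 12.7669 + 9.0118 + 0.0185 + 0.0130 = 47.77

47.77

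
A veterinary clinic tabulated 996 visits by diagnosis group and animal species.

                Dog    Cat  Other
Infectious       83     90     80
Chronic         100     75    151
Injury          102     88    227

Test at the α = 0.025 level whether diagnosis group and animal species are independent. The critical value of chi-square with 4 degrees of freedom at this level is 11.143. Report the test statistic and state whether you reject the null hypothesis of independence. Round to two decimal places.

36.46; reject H₀

Row totals: 253, 326, 417. Column totals: 285, 253, 458. Grand total N = 996.
Expected counts (row total × column total / N):
  Infectious, Dog: 253×285/996 = 72.395
  Infectious, Cat: 253×253/996 = 64.266
  Infectious, Other: 253×458/996 = 116.339
  Chronic, Dog: 326×285/996 = 93.283
  Chronic, Cat: 326×253/996 = 82.809
  Chronic, Other: 326×458/996 = 149.908
  Injury, Dog: 417×285/996 = 119.322
  Injury, Cat: 417×253/996 = 105.925
  Injury, Other: 417×458/996 = 191.753
Contributions (O − E)²/E:
  (83 − 72.395)²/72.395 = 1.5535
  (90 − 64.266)²/64.266 = 10.3047
  (80 − 116.339)²/116.339 = 11.3506
  (100 − 93.283)²/93.283 = 0.4837
  (75 − 82.809)²/82.809 = 0.7364
  (151 − 149.908)²/149.908 = 0.0080
  (102 − 119.322)²/119.322 = 2.5146
  (88 − 105.925)²/105.925 = 3.0333
  (227 − 191.753)²/191.753 = 6.4789
χ² = 1.5535 + 10.3047 + 11.3506 + 0.4837 + 0.7364 + 0.0080 + 2.5146 + 3.0333 + 6.4789 = 36.46
df = (3−1)(3−1) = 4. Since 36.46 > 11.143, reject the null hypothesis of independence at α = 0.025.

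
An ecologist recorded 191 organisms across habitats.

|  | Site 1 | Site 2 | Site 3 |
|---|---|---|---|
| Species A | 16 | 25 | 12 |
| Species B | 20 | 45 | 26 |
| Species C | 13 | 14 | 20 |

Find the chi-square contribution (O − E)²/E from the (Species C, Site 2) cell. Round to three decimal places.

2.152

Row total (Species C) = 47; column total (Site 2) = 84; N = 191.
Expected count E = 47 × 84 / 191 = 20.6702.
Contribution = (O − E)²/E = (14 − 20.6702)² / 20.6702 = 2.152.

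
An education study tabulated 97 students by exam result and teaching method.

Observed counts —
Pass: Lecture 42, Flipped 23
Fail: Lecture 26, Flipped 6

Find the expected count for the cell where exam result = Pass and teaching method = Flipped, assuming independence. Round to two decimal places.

19.43

Row total (Pass) = 65; column total (Flipped) = 29; grand total N = 97.
Expected count = (row total × column total) / N = 65 × 29 / 97 = 19.43.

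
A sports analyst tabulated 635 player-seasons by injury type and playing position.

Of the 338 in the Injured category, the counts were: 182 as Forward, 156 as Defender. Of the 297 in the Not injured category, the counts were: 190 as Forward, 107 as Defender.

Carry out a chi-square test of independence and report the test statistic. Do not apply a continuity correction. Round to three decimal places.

Row totals: 338, 297. Column totals: 372, 263. Grand total N = 635.
Expected counts (row total × column total / N):
  Injured, Forward: 338×372/635 = 198.0094
  Injured, Defender: 338×263/635 = 139.9906
  Not injured, Forward: 297×372/635 = 173.9906
  Not injured, Defender: 297×263/635 = 123.0094
Contributions (O − E)²/E:
  (182 − 198.0094)²/198.0094 = 1.2944
  (156 − 139.9906)²/139.9906 = 1.8308
  (190 − 173.9906)²/173.9906 = 1.4731
  (107 − 123.0094)²/123.0094 = 2.0836
χ² = 1.2944 + 1.8308 + 1.4731 + 2.0836 = 6.682

6.682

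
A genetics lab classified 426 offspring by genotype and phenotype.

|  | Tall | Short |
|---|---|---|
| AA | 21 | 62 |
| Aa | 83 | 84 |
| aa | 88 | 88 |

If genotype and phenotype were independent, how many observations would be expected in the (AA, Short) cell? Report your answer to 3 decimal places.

45.592

Row total (AA) = 83; column total (Short) = 234; grand total N = 426.
Expected count = (row total × column total) / N = 83 × 234 / 426 = 45.592.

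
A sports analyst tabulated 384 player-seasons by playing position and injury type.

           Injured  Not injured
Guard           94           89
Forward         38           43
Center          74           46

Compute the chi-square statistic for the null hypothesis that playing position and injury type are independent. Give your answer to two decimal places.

Row totals: 183, 81, 120. Column totals: 206, 178. Grand total N = 384.
Expected counts (row total × column total / N):
  Guard, Injured: 183×206/384 = 98.172
  Guard, Not injured: 183×178/384 = 84.828
  Forward, Injured: 81×206/384 = 43.453
  Forward, Not injured: 81×178/384 = 37.547
  Center, Injured: 120×206/384 = 64.375
  Center, Not injured: 120×178/384 = 55.625
Contributions (O − E)²/E:
  (94 − 98.172)²/98.172 = 0.1773
  (89 − 84.828)²/84.828 = 0.2052
  (38 − 43.453)²/43.453 = 0.6843
  (43 − 37.547)²/37.547 = 0.7919
  (74 − 64.375)²/64.375 = 1.4391
  (46 − 55.625)²/55.625 = 1.6654
χ² = 0.1773 + 0.2052 + 0.6843 + 0.7919 + 1.4391 + 1.6654 = 4.96

4.96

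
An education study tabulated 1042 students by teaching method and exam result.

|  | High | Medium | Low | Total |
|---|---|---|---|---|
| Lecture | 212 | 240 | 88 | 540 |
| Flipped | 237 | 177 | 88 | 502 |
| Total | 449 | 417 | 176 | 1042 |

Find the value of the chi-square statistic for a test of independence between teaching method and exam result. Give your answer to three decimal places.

Grand total N = 1042.
Expected counts (row total × column total / N):
  Lecture, High: 540×449/1042 = 232.6871
  Lecture, Medium: 540×417/1042 = 216.1036
  Lecture, Low: 540×176/1042 = 91.2092
  Flipped, High: 502×449/1042 = 216.3129
  Flipped, Medium: 502×417/1042 = 200.8964
  Flipped, Low: 502×176/1042 = 84.7908
Contributions (O − E)²/E:
  (212 − 232.6871)²/232.6871 = 1.8392
  (240 − 216.1036)²/216.1036 = 2.6424
  (88 − 91.2092)²/91.2092 = 0.1129
  (237 − 216.3129)²/216.3129 = 1.9784
  (177 − 200.8964)²/200.8964 = 2.8424
  (88 − 84.7908)²/84.7908 = 0.1215
χ² = 1.8392 + 2.6424 + 0.1129 + 1.9784 + 2.8424 + 0.1215 = 9.537

9.537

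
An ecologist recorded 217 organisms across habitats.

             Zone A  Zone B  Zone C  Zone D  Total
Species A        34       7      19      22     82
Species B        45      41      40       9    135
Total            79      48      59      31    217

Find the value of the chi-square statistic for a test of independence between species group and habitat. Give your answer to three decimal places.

27.220

Grand total N = 217.
Expected counts (row total × column total / N):
  Species A, Zone A: 82×79/217 = 29.8525
  Species A, Zone B: 82×48/217 = 18.1382
  Species A, Zone C: 82×59/217 = 22.2949
  Species A, Zone D: 82×31/217 = 11.7143
  Species B, Zone A: 135×79/217 = 49.1475
  Species B, Zone B: 135×48/217 = 29.8618
  Species B, Zone C: 135×59/217 = 36.7051
  Species B, Zone D: 135×31/217 = 19.2857
Contributions (O − E)²/E:
  (34 − 29.8525)²/29.8525 = 0.5762
  (7 − 18.1382)²/18.1382 = 6.8397
  (19 − 22.2949)²/22.2949 = 0.4869
  (22 − 11.7143)²/11.7143 = 9.0313
  (45 − 49.1475)²/49.1475 = 0.3500
  (41 − 29.8618)²/29.8618 = 4.1545
  (40 − 36.7051)²/36.7051 = 0.2958
  (9 − 19.2857)²/19.2857 = 5.4857
χ² = 0.5762 + 6.8397 + 0.4869 + 9.0313 + 0.3500 + 4.1545 + 0.2958 + 5.4857 = 27.220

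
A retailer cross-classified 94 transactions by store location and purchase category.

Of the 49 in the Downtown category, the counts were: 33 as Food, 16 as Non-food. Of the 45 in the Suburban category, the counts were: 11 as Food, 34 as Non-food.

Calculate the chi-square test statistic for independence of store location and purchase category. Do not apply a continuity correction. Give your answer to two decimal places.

17.34

Row totals: 49, 45. Column totals: 44, 50. Grand total N = 94.
Expected counts (row total × column total / N):
  Downtown, Food: 49×44/94 = 22.936
  Downtown, Non-food: 49×50/94 = 26.064
  Suburban, Food: 45×44/94 = 21.064
  Suburban, Non-food: 45×50/94 = 23.936
Contributions (O − E)²/E:
  (33 − 22.936)²/22.936 = 4.4159
  (16 − 26.064)²/26.064 = 3.8860
  (11 − 21.064)²/21.064 = 4.8084
  (34 − 23.936)²/23.936 = 4.2315
χ² = 4.4159 + 3.8860 + 4.8084 + 4.2315 = 17.34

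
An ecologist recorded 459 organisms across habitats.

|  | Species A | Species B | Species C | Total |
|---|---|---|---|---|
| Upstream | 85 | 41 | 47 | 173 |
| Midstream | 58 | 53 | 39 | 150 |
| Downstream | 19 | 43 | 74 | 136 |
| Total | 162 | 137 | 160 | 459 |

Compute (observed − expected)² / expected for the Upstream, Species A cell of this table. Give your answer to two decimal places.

9.39

Row total (Upstream) = 173; column total (Species A) = 162; N = 459.
Expected count E = 173 × 162 / 459 = 61.059.
Contribution = (O − E)²/E = (85 − 61.059)² / 61.059 = 9.39.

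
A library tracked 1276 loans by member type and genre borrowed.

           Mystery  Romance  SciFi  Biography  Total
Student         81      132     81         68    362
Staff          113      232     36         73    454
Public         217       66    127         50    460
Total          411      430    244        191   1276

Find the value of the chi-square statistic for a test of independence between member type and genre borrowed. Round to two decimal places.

Grand total N = 1276.
Expected counts (row total × column total / N):
  Student, Mystery: 362×411/1276 = 116.6003
  Student, Romance: 362×430/1276 = 121.9906
  Student, SciFi: 362×244/1276 = 69.2226
  Student, Biography: 362×191/1276 = 54.1865
  Staff, Mystery: 454×411/1276 = 146.2335
  Staff, Romance: 454×430/1276 = 152.9937
  Staff, SciFi: 454×244/1276 = 86.8150
  Staff, Biography: 454×191/1276 = 67.9577
  Public, Mystery: 460×411/1276 = 148.1661
  Public, Romance: 460×430/1276 = 155.0157
  Public, SciFi: 460×244/1276 = 87.9624
  Public, Biography: 460×191/1276 = 68.8558
Contributions (O − E)²/E:
  (81 − 116.6003)²/116.6003 = 10.8695
  (132 − 121.9906)²/121.9906 = 0.8213
  (81 − 69.2226)²/69.2226 = 2.0038
  (68 − 54.1865)²/54.1865 = 3.5214
  (113 − 146.2335)²/146.2335 = 7.5528
  (232 − 152.9937)²/152.9937 = 40.7990
  (36 − 86.8150)²/86.8150 = 29.7433
  (73 − 67.9577)²/67.9577 = 0.3741
  (217 − 148.1661)²/148.1661 = 31.9783
  (66 − 155.0157)²/155.0157 = 51.1161
  (127 − 87.9624)²/87.9624 = 17.3248
  (50 − 68.8558)²/68.8558 = 5.1636
χ² = 10.8695 + 0.8213 + 2.0038 + 3.5214 + 7.5528 + 40.7990 + 29.7433 + 0.3741 + 31.9783 + 51.1161 + 17.3248 + 5.1636 = 201.27

201.27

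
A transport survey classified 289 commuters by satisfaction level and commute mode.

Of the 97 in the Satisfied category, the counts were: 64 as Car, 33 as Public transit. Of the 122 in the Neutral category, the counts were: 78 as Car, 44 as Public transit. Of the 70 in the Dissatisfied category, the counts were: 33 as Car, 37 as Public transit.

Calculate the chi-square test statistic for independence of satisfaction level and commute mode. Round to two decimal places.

7.05

Row totals: 97, 122, 70. Column totals: 175, 114. Grand total N = 289.
Expected counts (row total × column total / N):
  Satisfied, Car: 97×175/289 = 58.737
  Satisfied, Public transit: 97×114/289 = 38.263
  Neutral, Car: 122×175/289 = 73.875
  Neutral, Public transit: 122×114/289 = 48.125
  Dissatisfied, Car: 70×175/289 = 42.388
  Dissatisfied, Public transit: 70×114/289 = 27.612
Contributions (O − E)²/E:
  (64 − 58.737)²/58.737 = 0.4716
  (33 − 38.263)²/38.263 = 0.7239
  (78 − 73.875)²/73.875 = 0.2303
  (44 − 48.125)²/48.125 = 0.3536
  (33 − 42.388)²/42.388 = 2.0792
  (37 − 27.612)²/27.612 = 3.1919
χ² = 0.4716 + 0.7239 + 0.2303 + 0.3536 + 2.0792 + 3.1919 = 7.05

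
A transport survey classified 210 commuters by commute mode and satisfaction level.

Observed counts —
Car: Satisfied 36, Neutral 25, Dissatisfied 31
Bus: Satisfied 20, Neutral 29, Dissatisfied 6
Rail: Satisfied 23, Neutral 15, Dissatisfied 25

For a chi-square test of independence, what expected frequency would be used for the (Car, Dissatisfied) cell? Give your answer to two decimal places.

27.16

Row total (Car) = 92; column total (Dissatisfied) = 62; grand total N = 210.
Expected count = (row total × column total) / N = 92 × 62 / 210 = 27.16.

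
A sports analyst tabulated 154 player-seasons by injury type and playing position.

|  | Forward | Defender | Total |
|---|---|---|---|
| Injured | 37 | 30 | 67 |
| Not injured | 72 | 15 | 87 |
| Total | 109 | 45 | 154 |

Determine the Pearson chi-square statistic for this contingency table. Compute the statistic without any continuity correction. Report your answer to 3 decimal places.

13.875

Grand total N = 154.
Expected counts (row total × column total / N):
  Injured, Forward: 67×109/154 = 47.4221
  Injured, Defender: 67×45/154 = 19.5779
  Not injured, Forward: 87×109/154 = 61.5779
  Not injured, Defender: 87×45/154 = 25.4221
Contributions (O − E)²/E:
  (37 − 47.4221)²/47.4221 = 2.2905
  (30 − 19.5779)²/19.5779 = 5.5481
  (72 − 61.5779)²/61.5779 = 1.7639
  (15 − 25.4221)²/25.4221 = 4.2727
χ² = 2.2905 + 5.5481 + 1.7639 + 4.2727 = 13.875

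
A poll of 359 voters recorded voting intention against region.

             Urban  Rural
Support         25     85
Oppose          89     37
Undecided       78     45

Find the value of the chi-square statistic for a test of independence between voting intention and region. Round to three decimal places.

61.599

Row totals: 110, 126, 123. Column totals: 192, 167. Grand total N = 359.
Expected counts (row total × column total / N):
  Support, Urban: 110×192/359 = 58.8301
  Support, Rural: 110×167/359 = 51.1699
  Oppose, Urban: 126×192/359 = 67.3872
  Oppose, Rural: 126×167/359 = 58.6128
  Undecided, Urban: 123×192/359 = 65.7827
  Undecided, Rural: 123×167/359 = 57.2173
Contributions (O − E)²/E:
  (25 − 58.8301)²/58.8301 = 19.4539
  (85 − 51.1699)²/51.1699 = 22.3662
  (89 − 67.3872)²/67.3872 = 6.9318
  (37 − 58.6128)²/58.6128 = 7.9695
  (78 − 65.7827)²/65.7827 = 2.2690
  (45 − 57.2173)²/57.2173 = 2.6087
χ² = 19.4539 + 22.3662 + 6.9318 + 7.9695 + 2.2690 + 2.6087 = 61.599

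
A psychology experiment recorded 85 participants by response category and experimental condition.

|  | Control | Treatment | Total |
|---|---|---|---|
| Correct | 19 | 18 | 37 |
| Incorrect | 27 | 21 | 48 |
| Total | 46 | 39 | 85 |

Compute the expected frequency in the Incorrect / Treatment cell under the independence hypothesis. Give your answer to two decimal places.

Row total (Incorrect) = 48; column total (Treatment) = 39; grand total N = 85.
Expected count = (row total × column total) / N = 48 × 39 / 85 = 22.02.

22.02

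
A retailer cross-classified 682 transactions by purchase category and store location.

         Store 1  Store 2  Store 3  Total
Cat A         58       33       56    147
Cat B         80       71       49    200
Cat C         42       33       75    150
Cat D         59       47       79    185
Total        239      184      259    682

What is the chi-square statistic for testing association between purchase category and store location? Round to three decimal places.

29.279

Grand total N = 682.
Expected counts (row total × column total / N):
  Cat A, Store 1: 147×239/682 = 51.5147
  Cat A, Store 2: 147×184/682 = 39.6598
  Cat A, Store 3: 147×259/682 = 55.8255
  Cat B, Store 1: 200×239/682 = 70.0880
  Cat B, Store 2: 200×184/682 = 53.9589
  Cat B, Store 3: 200×259/682 = 75.9531
  Cat C, Store 1: 150×239/682 = 52.5660
  Cat C, Store 2: 150×184/682 = 40.4692
  Cat C, Store 3: 150×259/682 = 56.9648
  Cat D, Store 1: 185×239/682 = 64.8314
  Cat D, Store 2: 185×184/682 = 49.9120
  Cat D, Store 3: 185×259/682 = 70.2566
Contributions (O − E)²/E:
  (58 − 51.5147)²/51.5147 = 0.8164
  (33 − 39.6598)²/39.6598 = 1.1183
  (56 − 55.8255)²/55.8255 = 0.0005
  (80 − 70.0880)²/70.0880 = 1.4018
  (71 − 53.9589)²/53.9589 = 5.3819
  (49 − 75.9531)²/75.9531 = 9.5647
  (42 − 52.5660)²/52.5660 = 2.1238
  (33 − 40.4692)²/40.4692 = 1.3786
  (75 − 56.9648)²/56.9648 = 5.7100
  (59 − 64.8314)²/64.8314 = 0.5245
  (47 − 49.9120)²/49.9120 = 0.1699
  (79 − 70.2566)²/70.2566 = 1.0881
χ² = 0.8164 + 1.1183 + 0.0005 + 1.4018 + 5.3819 + 9.5647 + 2.1238 + 1.3786 + 5.7100 + 0.5245 + 0.1699 + 1.0881 = 29.279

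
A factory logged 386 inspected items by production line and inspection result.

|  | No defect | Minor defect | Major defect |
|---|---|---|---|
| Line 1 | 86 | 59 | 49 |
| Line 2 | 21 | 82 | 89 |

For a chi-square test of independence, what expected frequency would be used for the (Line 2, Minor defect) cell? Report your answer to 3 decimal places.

Row total (Line 2) = 192; column total (Minor defect) = 141; grand total N = 386.
Expected count = (row total × column total) / N = 192 × 141 / 386 = 70.135.

70.135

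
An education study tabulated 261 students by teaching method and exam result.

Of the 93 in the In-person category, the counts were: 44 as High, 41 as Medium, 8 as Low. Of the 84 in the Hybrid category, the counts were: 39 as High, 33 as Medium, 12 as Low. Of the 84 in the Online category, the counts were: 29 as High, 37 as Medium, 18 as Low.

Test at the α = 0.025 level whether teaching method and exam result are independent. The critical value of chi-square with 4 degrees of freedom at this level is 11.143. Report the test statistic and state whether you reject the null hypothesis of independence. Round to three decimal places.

7.339; fail to reject H₀

Row totals: 93, 84, 84. Column totals: 112, 111, 38. Grand total N = 261.
Expected counts (row total × column total / N):
  In-person, High: 93×112/261 = 39.9080
  In-person, Medium: 93×111/261 = 39.5517
  In-person, Low: 93×38/261 = 13.5402
  Hybrid, High: 84×112/261 = 36.0460
  Hybrid, Medium: 84×111/261 = 35.7241
  Hybrid, Low: 84×38/261 = 12.2299
  Online, High: 84×112/261 = 36.0460
  Online, Medium: 84×111/261 = 35.7241
  Online, Low: 84×38/261 = 12.2299
Contributions (O − E)²/E:
  (44 − 39.9080)²/39.9080 = 0.4196
  (41 − 39.5517)²/39.5517 = 0.0530
  (8 − 13.5402)²/13.5402 = 2.2669
  (39 − 36.0460)²/36.0460 = 0.2421
  (33 − 35.7241)²/35.7241 = 0.2077
  (12 − 12.2299)²/12.2299 = 0.0043
  (29 − 36.0460)²/36.0460 = 1.3773
  (37 − 35.7241)²/35.7241 = 0.0456
  (18 − 12.2299)²/12.2299 = 2.7223
χ² = 0.4196 + 0.0530 + 2.2669 + 0.2421 + 0.2077 + 0.0043 + 1.3773 + 0.0456 + 2.7223 = 7.339
df = (3−1)(3−1) = 4. Since 7.339 < 11.143, fail to reject the null hypothesis of independence at α = 0.025.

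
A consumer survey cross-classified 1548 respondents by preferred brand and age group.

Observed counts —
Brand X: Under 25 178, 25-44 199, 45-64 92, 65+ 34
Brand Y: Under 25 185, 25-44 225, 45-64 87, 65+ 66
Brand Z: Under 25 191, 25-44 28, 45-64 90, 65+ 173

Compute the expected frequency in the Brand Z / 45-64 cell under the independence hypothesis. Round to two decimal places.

83.76

Row total (Brand Z) = 482; column total (45-64) = 269; grand total N = 1548.
Expected count = (row total × column total) / N = 482 × 269 / 1548 = 83.76.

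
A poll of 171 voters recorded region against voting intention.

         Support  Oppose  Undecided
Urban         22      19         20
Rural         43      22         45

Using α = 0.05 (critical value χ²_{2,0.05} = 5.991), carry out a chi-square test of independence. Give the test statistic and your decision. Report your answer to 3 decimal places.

2.809; fail to reject H₀

Row totals: 61, 110. Column totals: 65, 41, 65. Grand total N = 171.
Expected counts (row total × column total / N):
  Urban, Support: 61×65/171 = 23.1871
  Urban, Oppose: 61×41/171 = 14.6257
  Urban, Undecided: 61×65/171 = 23.1871
  Rural, Support: 110×65/171 = 41.8129
  Rural, Oppose: 110×41/171 = 26.3743
  Rural, Undecided: 110×65/171 = 41.8129
Contributions (O − E)²/E:
  (22 − 23.1871)²/23.1871 = 0.0608
  (19 − 14.6257)²/14.6257 = 1.3083
  (20 − 23.1871)²/23.1871 = 0.4381
  (43 − 41.8129)²/41.8129 = 0.0337
  (22 − 26.3743)²/26.3743 = 0.7255
  (45 − 41.8129)²/41.8129 = 0.2429
χ² = 0.0608 + 1.3083 + 0.4381 + 0.0337 + 0.7255 + 0.2429 = 2.809
df = (2−1)(3−1) = 2. Since 2.809 < 5.991, fail to reject the null hypothesis of independence at α = 0.05.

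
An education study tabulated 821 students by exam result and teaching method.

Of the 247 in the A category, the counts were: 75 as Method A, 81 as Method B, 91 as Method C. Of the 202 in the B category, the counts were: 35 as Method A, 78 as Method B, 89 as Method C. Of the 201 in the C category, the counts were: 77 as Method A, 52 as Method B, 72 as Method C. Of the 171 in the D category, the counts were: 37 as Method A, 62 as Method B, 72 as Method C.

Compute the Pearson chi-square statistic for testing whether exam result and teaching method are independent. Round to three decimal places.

27.161

Row totals: 247, 202, 201, 171. Column totals: 224, 273, 324. Grand total N = 821.
Expected counts (row total × column total / N):
  A, Method A: 247×224/821 = 67.3910
  A, Method B: 247×273/821 = 82.1328
  A, Method C: 247×324/821 = 97.4762
  B, Method A: 202×224/821 = 55.1133
  B, Method B: 202×273/821 = 67.1693
  B, Method C: 202×324/821 = 79.7174
  C, Method A: 201×224/821 = 54.8404
  C, Method B: 201×273/821 = 66.8368
  C, Method C: 201×324/821 = 79.3228
  D, Method A: 171×224/821 = 46.6553
  D, Method B: 171×273/821 = 56.8611
  D, Method C: 171×324/821 = 67.4836
Contributions (O − E)²/E:
  (75 − 67.3910)²/67.3910 = 0.8591
  (81 − 82.1328)²/82.1328 = 0.0156
  (91 − 97.4762)²/97.4762 = 0.4303
  (35 − 55.1133)²/55.1133 = 7.3402
  (78 − 67.1693)²/67.1693 = 1.7464
  (89 − 79.7174)²/79.7174 = 1.0809
  (77 − 54.8404)²/54.8404 = 8.9541
  (52 − 66.8368)²/66.8368 = 3.2936
  (72 − 79.3228)²/79.3228 = 0.6760
  (37 − 46.6553)²/46.6553 = 1.9982
  (62 − 56.8611)²/56.8611 = 0.4644
  (72 − 67.4836)²/67.4836 = 0.3023
χ² = 0.8591 + 0.0156 + 0.4303 + 7.3402 + 1.7464 + 1.0809 + 8.9541 + 3.2936 + 0.6760 + 1.9982 + 0.4644 + 0.3023 = 27.161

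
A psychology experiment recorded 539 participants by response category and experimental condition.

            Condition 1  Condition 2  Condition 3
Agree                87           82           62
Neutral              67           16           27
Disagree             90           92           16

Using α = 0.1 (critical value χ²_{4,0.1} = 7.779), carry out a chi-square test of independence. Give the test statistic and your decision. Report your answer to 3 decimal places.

Row totals: 231, 110, 198. Column totals: 244, 190, 105. Grand total N = 539.
Expected counts (row total × column total / N):
  Agree, Condition 1: 231×244/539 = 104.5714
  Agree, Condition 2: 231×190/539 = 81.4286
  Agree, Condition 3: 231×105/539 = 45.0000
  Neutral, Condition 1: 110×244/539 = 49.7959
  Neutral, Condition 2: 110×190/539 = 38.7755
  Neutral, Condition 3: 110×105/539 = 21.4286
  Disagree, Condition 1: 198×244/539 = 89.6327
  Disagree, Condition 2: 198×190/539 = 69.7959
  Disagree, Condition 3: 198×105/539 = 38.5714
Contributions (O − E)²/E:
  (87 − 104.5714)²/104.5714 = 2.9526
  (82 − 81.4286)²/81.4286 = 0.0040
  (62 − 45.0000)²/45.0000 = 6.4222
  (67 − 49.7959)²/49.7959 = 5.9439
  (16 − 38.7755)²/38.7755 = 13.3776
  (27 − 21.4286)²/21.4286 = 1.4486
  (90 − 89.6327)²/89.6327 = 0.0015
  (92 − 69.7959)²/69.7959 = 7.0638
  (16 − 38.5714)²/38.5714 = 13.2084
χ² = 2.9526 + 0.0040 + 6.4222 + 5.9439 + 13.3776 + 1.4486 + 0.0015 + 7.0638 + 13.2084 = 50.423
df = (3−1)(3−1) = 4. Since 50.423 > 7.779, reject the null hypothesis of independence at α = 0.1.

50.423; reject H₀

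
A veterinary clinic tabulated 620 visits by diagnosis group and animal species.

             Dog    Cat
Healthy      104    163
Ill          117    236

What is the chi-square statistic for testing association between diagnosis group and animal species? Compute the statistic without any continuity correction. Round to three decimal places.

Row totals: 267, 353. Column totals: 221, 399. Grand total N = 620.
Expected counts (row total × column total / N):
  Healthy, Dog: 267×221/620 = 95.1726
  Healthy, Cat: 267×399/620 = 171.8274
  Ill, Dog: 353×221/620 = 125.8274
  Ill, Cat: 353×399/620 = 227.1726
Contributions (O − E)²/E:
  (104 − 95.1726)²/95.1726 = 0.8188
  (163 − 171.8274)²/171.8274 = 0.4535
  (117 − 125.8274)²/125.8274 = 0.6193
  (236 − 227.1726)²/227.1726 = 0.3430
χ² = 0.8188 + 0.4535 + 0.6193 + 0.3430 = 2.235

2.235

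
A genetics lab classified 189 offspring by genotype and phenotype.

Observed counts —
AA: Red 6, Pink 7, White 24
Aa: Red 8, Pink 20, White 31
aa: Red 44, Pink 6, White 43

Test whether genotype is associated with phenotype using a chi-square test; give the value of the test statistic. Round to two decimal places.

Row totals: 37, 59, 93. Column totals: 58, 33, 98. Grand total N = 189.
Expected counts (row total × column total / N):
  AA, Red: 37×58/189 = 11.3545
  AA, Pink: 37×33/189 = 6.4603
  AA, White: 37×98/189 = 19.1852
  Aa, Red: 59×58/189 = 18.1058
  Aa, Pink: 59×33/189 = 10.3016
  Aa, White: 59×98/189 = 30.5926
  aa, Red: 93×58/189 = 28.5397
  aa, Pink: 93×33/189 = 16.2381
  aa, White: 93×98/189 = 48.2222
Contributions (O − E)²/E:
  (6 − 11.3545)²/11.3545 = 2.5250
  (7 − 6.4603)²/6.4603 = 0.0451
  (24 − 19.1852)²/19.1852 = 1.2083
  (8 − 18.1058)²/18.1058 = 5.6406
  (20 − 10.3016)²/10.3016 = 9.1305
  (31 − 30.5926)²/30.5926 = 0.0054
  (44 − 28.5397)²/28.5397 = 8.3750
  (6 − 16.2381)²/16.2381 = 6.4551
  (43 − 48.2222)²/48.2222 = 0.5655
χ² = 2.5250 + 0.0451 + 1.2083 + 5.6406 + 9.1305 + 0.0054 + 8.3750 + 6.4551 + 0.5655 = 33.95

33.95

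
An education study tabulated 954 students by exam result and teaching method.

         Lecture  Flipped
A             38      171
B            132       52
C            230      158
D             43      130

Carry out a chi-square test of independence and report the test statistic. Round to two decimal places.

Row totals: 209, 184, 388, 173. Column totals: 443, 511. Grand total N = 954.
Expected counts (row total × column total / N):
  A, Lecture: 209×443/954 = 97.051
  A, Flipped: 209×511/954 = 111.949
  B, Lecture: 184×443/954 = 85.442
  B, Flipped: 184×511/954 = 98.558
  C, Lecture: 388×443/954 = 180.172
  C, Flipped: 388×511/954 = 207.828
  D, Lecture: 173×443/954 = 80.334
  D, Flipped: 173×511/954 = 92.666
Contributions (O − E)²/E:
  (38 − 97.051)²/97.051 = 35.9298
  (171 − 111.949)²/111.949 = 31.1483
  (132 − 85.442)²/85.442 = 25.3698
  (52 − 98.558)²/98.558 = 21.9936
  (230 − 180.172)²/180.172 = 13.7803
  (158 − 207.828)²/207.828 = 11.9466
  (43 − 80.334)²/80.334 = 17.3504
  (130 − 92.666)²/92.666 = 15.0414
χ² = 35.9298 + 31.1483 + 25.3698 + 21.9936 + 13.7803 + 11.9466 + 17.3504 + 15.0414 = 172.56

172.56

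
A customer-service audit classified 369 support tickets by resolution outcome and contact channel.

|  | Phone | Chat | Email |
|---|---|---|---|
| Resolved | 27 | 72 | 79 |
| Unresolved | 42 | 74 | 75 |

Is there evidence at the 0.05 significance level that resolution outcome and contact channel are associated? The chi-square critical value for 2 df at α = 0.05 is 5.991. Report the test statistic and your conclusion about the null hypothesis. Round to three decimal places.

Row totals: 178, 191. Column totals: 69, 146, 154. Grand total N = 369.
Expected counts (row total × column total / N):
  Resolved, Phone: 178×69/369 = 33.2846
  Resolved, Chat: 178×146/369 = 70.4282
  Resolved, Email: 178×154/369 = 74.2873
  Unresolved, Phone: 191×69/369 = 35.7154
  Unresolved, Chat: 191×146/369 = 75.5718
  Unresolved, Email: 191×154/369 = 79.7127
Contributions (O − E)²/E:
  (27 − 33.2846)²/33.2846 = 1.1866
  (72 − 70.4282)²/70.4282 = 0.0351
  (79 − 74.2873)²/74.2873 = 0.2990
  (42 − 35.7154)²/35.7154 = 1.1059
  (74 − 75.5718)²/75.5718 = 0.0327
  (75 − 79.7127)²/79.7127 = 0.2786
χ² = 1.1866 + 0.0351 + 0.2990 + 1.1059 + 0.0327 + 0.2786 = 2.938
df = (2−1)(3−1) = 2. Since 2.938 < 5.991, fail to reject the null hypothesis of independence at α = 0.05.

2.938; fail to reject H₀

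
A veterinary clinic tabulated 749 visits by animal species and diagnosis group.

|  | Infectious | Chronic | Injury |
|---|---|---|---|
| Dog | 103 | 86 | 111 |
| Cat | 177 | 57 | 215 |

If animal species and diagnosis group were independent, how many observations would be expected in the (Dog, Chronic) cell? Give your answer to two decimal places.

Row total (Dog) = 300; column total (Chronic) = 143; grand total N = 749.
Expected count = (row total × column total) / N = 300 × 143 / 749 = 57.28.

57.28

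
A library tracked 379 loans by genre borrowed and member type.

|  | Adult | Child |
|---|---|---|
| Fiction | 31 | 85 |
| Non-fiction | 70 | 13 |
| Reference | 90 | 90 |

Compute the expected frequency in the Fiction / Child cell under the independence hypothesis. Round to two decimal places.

57.54

Row total (Fiction) = 116; column total (Child) = 188; grand total N = 379.
Expected count = (row total × column total) / N = 116 × 188 / 379 = 57.54.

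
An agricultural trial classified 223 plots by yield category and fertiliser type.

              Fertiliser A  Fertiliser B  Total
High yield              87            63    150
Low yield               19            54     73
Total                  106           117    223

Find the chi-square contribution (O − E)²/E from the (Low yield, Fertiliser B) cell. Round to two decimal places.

6.44

Row total (Low yield) = 73; column total (Fertiliser B) = 117; N = 223.
Expected count E = 73 × 117 / 223 = 38.300.
Contribution = (O − E)²/E = (54 − 38.300)² / 38.300 = 6.44.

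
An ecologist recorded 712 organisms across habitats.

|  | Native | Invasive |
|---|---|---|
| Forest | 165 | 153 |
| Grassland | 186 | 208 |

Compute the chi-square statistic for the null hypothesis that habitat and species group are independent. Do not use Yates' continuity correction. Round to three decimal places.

Row totals: 318, 394. Column totals: 351, 361. Grand total N = 712.
Expected counts (row total × column total / N):
  Forest, Native: 318×351/712 = 156.7669
  Forest, Invasive: 318×361/712 = 161.2331
  Grassland, Native: 394×351/712 = 194.2331
  Grassland, Invasive: 394×361/712 = 199.7669
Contributions (O − E)²/E:
  (165 − 156.7669)²/156.7669 = 0.4324
  (153 − 161.2331)²/161.2331 = 0.4204
  (186 − 194.2331)²/194.2331 = 0.3490
  (208 − 199.7669)²/199.7669 = 0.3393
χ² = 0.4324 + 0.4204 + 0.3490 + 0.3393 = 1.541

1.541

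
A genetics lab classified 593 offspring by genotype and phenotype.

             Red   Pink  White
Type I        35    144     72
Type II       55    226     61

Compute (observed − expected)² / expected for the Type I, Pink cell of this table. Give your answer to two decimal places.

1.02

Row total (Type I) = 251; column total (Pink) = 370; N = 593.
Expected count E = 251 × 370 / 593 = 156.610.
Contribution = (O − E)²/E = (144 − 156.610)² / 156.610 = 1.02.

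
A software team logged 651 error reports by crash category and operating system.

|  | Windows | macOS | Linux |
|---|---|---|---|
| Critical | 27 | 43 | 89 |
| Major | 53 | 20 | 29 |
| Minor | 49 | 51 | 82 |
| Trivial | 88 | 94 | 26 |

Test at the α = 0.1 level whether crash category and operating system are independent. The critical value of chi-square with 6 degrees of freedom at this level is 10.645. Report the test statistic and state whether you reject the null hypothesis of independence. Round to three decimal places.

106.032; reject H₀

Row totals: 159, 102, 182, 208. Column totals: 217, 208, 226. Grand total N = 651.
Expected counts (row total × column total / N):
  Critical, Windows: 159×217/651 = 53.0000
  Critical, macOS: 159×208/651 = 50.8018
  Critical, Linux: 159×226/651 = 55.1982
  Major, Windows: 102×217/651 = 34.0000
  Major, macOS: 102×208/651 = 32.5899
  Major, Linux: 102×226/651 = 35.4101
  Minor, Windows: 182×217/651 = 60.6667
  Minor, macOS: 182×208/651 = 58.1505
  Minor, Linux: 182×226/651 = 63.1828
  Trivial, Windows: 208×217/651 = 69.3333
  Trivial, macOS: 208×208/651 = 66.4578
  Trivial, Linux: 208×226/651 = 72.2089
Contributions (O − E)²/E:
  (27 − 53.0000)²/53.0000 = 12.7547
  (43 − 50.8018)²/50.8018 = 1.1981
  (89 − 55.1982)²/55.1982 = 20.6993
  (53 − 34.0000)²/34.0000 = 10.6176
  (20 − 32.5899)²/32.5899 = 4.8636
  (29 − 35.4101)²/35.4101 = 1.1604
  (49 − 60.6667)²/60.6667 = 2.2436
  (51 − 58.1505)²/58.1505 = 0.8793
  (82 − 63.1828)²/63.1828 = 5.6042
  (88 − 69.3333)²/69.3333 = 5.0257
  (94 − 66.4578)²/66.4578 = 11.4144
  (26 − 72.2089)²/72.2089 = 29.5706
χ² = 12.7547 + 1.1981 + 20.6993 + 10.6176 + 4.8636 + 1.1604 + 2.2436 + 0.8793 + 5.6042 + 5.0257 + 11.4144 + 29.5706 = 106.032
df = (4−1)(3−1) = 6. Since 106.032 > 10.645, reject the null hypothesis of independence at α = 0.1.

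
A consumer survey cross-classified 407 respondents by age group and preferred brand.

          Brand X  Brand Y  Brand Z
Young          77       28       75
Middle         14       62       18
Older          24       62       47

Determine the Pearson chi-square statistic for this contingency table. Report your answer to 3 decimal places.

79.985

Row totals: 180, 94, 133. Column totals: 115, 152, 140. Grand total N = 407.
Expected counts (row total × column total / N):
  Young, Brand X: 180×115/407 = 50.8600
  Young, Brand Y: 180×152/407 = 67.2236
  Young, Brand Z: 180×140/407 = 61.9165
  Middle, Brand X: 94×115/407 = 26.5602
  Middle, Brand Y: 94×152/407 = 35.1057
  Middle, Brand Z: 94×140/407 = 32.3342
  Older, Brand X: 133×115/407 = 37.5799
  Older, Brand Y: 133×152/407 = 49.6708
  Older, Brand Z: 133×140/407 = 45.7494
Contributions (O − E)²/E:
  (77 − 50.8600)²/50.8600 = 13.4349
  (28 − 67.2236)²/67.2236 = 22.8862
  (75 − 61.9165)²/61.9165 = 2.7647
  (14 − 26.5602)²/26.5602 = 5.9397
  (62 − 35.1057)²/35.1057 = 20.6036
  (18 − 32.3342)²/32.3342 = 6.3545
  (24 − 37.5799)²/37.5799 = 4.9072
  (62 − 49.6708)²/49.6708 = 3.0603
  (47 − 45.7494)²/45.7494 = 0.0342
χ² = 13.4349 + 22.8862 + 2.7647 + 5.9397 + 20.6036 + 6.3545 + 4.9072 + 3.0603 + 0.0342 = 79.985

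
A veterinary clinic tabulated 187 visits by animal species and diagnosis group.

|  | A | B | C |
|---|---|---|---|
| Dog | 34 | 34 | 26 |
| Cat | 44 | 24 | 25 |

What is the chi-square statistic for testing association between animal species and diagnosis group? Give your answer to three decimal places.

Row totals: 94, 93. Column totals: 78, 58, 51. Grand total N = 187.
Expected counts (row total × column total / N):
  Dog, A: 94×78/187 = 39.2086
  Dog, B: 94×58/187 = 29.1551
  Dog, C: 94×51/187 = 25.6364
  Cat, A: 93×78/187 = 38.7914
  Cat, B: 93×58/187 = 28.8449
  Cat, C: 93×51/187 = 25.3636
Contributions (O − E)²/E:
  (34 − 39.2086)²/39.2086 = 0.6919
  (34 − 29.1551)²/29.1551 = 0.8051
  (26 − 25.6364)²/25.6364 = 0.0052
  (44 − 38.7914)²/38.7914 = 0.6994
  (24 − 28.8449)²/28.8449 = 0.8138
  (25 − 25.3636)²/25.3636 = 0.0052
χ² = 0.6919 + 0.8051 + 0.0052 + 0.6994 + 0.8138 + 0.0052 = 3.021

3.021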